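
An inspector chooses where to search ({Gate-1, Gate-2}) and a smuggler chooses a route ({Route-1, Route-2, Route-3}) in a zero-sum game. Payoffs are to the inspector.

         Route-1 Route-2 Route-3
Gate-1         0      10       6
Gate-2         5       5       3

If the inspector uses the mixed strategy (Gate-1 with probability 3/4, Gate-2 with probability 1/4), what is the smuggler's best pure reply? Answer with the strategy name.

Route-1

If the smuggler plays Route-1, the inspector's expected payoff is (3/4)·0 + (1/4)·5 = 5/4.
If the smuggler plays Route-2, the inspector's expected payoff is (3/4)·10 + (1/4)·5 = 35/4.
If the smuggler plays Route-3, the inspector's expected payoff is (3/4)·6 + (1/4)·3 = 21/4.
The smuggler minimizes the inspector's payoff; the smallest is 5/4, so the best response is Route-1.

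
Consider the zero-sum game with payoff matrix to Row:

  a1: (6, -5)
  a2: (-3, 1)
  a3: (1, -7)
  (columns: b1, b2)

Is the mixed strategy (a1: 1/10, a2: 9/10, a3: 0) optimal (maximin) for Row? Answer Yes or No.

No

Against b1 this mix gives (1/10)·6 + (9/10)·(-3) = -21/10.
Against b2 this mix gives (1/10)·(-5) + (9/10)·1 = 2/5.
Column will play b1, holding Row to -21/10. Shifting weight toward the row that does better against b1 would raise this floor (the equalizing mix achieves -3/5 against both b1 and b2), so the proposed strategy is not optimal.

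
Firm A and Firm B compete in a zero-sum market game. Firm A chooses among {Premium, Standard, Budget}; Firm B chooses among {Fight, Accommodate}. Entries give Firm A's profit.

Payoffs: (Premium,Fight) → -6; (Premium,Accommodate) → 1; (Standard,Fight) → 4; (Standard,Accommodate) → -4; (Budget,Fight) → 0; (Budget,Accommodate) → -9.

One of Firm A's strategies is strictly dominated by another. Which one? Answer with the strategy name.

Standard gives a strictly higher payoff than Budget against every column: 4 > 0, -4 > -9.
So Budget is strictly dominated and Firm A never plays it.

Budget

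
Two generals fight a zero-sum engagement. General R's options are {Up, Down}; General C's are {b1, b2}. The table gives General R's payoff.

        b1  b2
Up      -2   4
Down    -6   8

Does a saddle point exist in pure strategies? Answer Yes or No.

Yes

Row minima: Up → -2, Down → -6; maximin = -2.
Column maxima: b1 → -2, b2 → 8; minimax = -2.
maximin = minimax = -2, so a saddle point exists.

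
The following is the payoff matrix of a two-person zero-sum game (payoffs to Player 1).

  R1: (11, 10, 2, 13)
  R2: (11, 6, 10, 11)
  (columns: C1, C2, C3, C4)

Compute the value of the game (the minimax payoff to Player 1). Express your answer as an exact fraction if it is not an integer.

22/3

Row minima: R1 → 2, R2 → 6; maximin = 6.
Column maxima: C1 → 11, C2 → 10, C3 → 10, C4 → 13; minimax = 10.
6 ≠ 10, so there is no saddle point; optimal play is mixed.
C1 is strictly dominated by C2 (it gives Player 1 strictly more in every row), so Player 2 never plays it.
C4 is strictly dominated by C2 (it gives Player 1 strictly more in every row), so Player 2 never plays it.
On the remaining 2×2 (R1, R2 vs C2, C3):
Let Player 1 play R1 with probability p. Expected payoff against C2: 10p + 6(1−p) = 4p + 6; against C3: 2p + 10(1−p) = −8p + 10.
Setting these equal: 4p + 6 = −8p + 10 ⇒ 12p = 4 ⇒ p = 1/3, and the value is (4)·(1/3) + 6 = 22/3.
For Player 2: with q = P(C2), equating R1's and R2's payoffs gives 8q + 2 = −4q + 10 ⇒ q = 2/3.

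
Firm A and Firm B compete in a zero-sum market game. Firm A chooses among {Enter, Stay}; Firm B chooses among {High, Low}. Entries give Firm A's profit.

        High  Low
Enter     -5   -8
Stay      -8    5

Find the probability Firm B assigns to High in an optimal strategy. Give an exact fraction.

13/16

Row minima: Enter → -8, Stay → -8; maximin = -8.
Column maxima: High → -5, Low → 5; minimax = -5.
-8 ≠ -5, so there is no saddle point; optimal play is mixed.
Let Firm A play Enter with probability p. Expected payoff against High: (-5)p + (-8)(1−p) = 3p − 8; against Low: (-8)p + 5(1−p) = −13p + 5.
Setting these equal: 3p − 8 = −13p + 5 ⇒ 16p = 13 ⇒ p = 13/16, and the value is (3)·(13/16) − 8 = -89/16.
For Firm B: with q = P(High), equating Enter's and Stay's payoffs gives 3q − 8 = −13q + 5 ⇒ q = 13/16.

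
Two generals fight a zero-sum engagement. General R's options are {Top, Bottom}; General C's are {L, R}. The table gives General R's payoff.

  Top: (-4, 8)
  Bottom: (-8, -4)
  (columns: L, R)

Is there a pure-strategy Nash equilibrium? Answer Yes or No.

Yes

Row minima: Top → -4, Bottom → -8; maximin = -4.
Column maxima: L → -4, R → 8; minimax = -4.
maximin = minimax = -4, so a saddle point exists.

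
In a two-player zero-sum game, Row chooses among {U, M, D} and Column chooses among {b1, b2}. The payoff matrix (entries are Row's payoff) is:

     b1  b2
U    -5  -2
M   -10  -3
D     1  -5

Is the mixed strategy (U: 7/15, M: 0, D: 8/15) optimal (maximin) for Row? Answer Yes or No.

No

Against b1 this mix gives (7/15)·(-5) + (8/15)·1 = -9/5.
Against b2 this mix gives (7/15)·(-2) + (8/15)·(-5) = -18/5.
Column will play b2, holding Row to -18/5. Shifting weight toward the row that does better against b2 would raise this floor (the equalizing mix achieves -3 against both b2 and b1), so the proposed strategy is not optimal.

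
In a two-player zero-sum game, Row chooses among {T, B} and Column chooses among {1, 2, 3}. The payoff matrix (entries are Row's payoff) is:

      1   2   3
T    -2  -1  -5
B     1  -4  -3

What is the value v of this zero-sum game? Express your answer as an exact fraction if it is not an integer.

-17/5

Row minima: T → -5, B → -4; maximin = -4.
Column maxima: 1 → 1, 2 → -1, 3 → -3; minimax = -3.
-4 ≠ -3, so there is no saddle point; optimal play is mixed.
1 is strictly dominated by 3 (it gives Row strictly more in every row), so Column never plays it.
On the remaining 2×2 (T, B vs 2, 3):
Let Row play T with probability p. Expected payoff against 2: (-1)p + (-4)(1−p) = 3p − 4; against 3: (-5)p + (-3)(1−p) = −2p − 3.
Setting these equal: 3p − 4 = −2p − 3 ⇒ 5p = 1 ⇒ p = 1/5, and the value is (3)·(1/5) − 4 = -17/5.
For Column: with q = P(2), equating T's and B's payoffs gives 4q − 5 = −q − 3 ⇒ q = 2/5.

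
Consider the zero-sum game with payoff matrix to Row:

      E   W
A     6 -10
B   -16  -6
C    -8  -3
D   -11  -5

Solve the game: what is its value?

Row minima: A → -10, B → -16, C → -8, D → -11; maximin = -8.
Column maxima: E → 6, W → -3; minimax = -3.
-8 ≠ -3, so there is no saddle point; optimal play is mixed.
B is strictly dominated by C, so Row never plays it.
D is strictly dominated by C, so Row never plays it.
On the remaining 2×2 (A, C vs E, W):
Let Row play A with probability p. Expected payoff against E: 6p + (-8)(1−p) = 14p − 8; against W: (-10)p + (-3)(1−p) = −7p − 3.
Setting these equal: 14p − 8 = −7p − 3 ⇒ 21p = 5 ⇒ p = 5/21, and the value is (14)·(5/21) − 8 = -14/3.
For Column: with q = P(E), equating A's and C's payoffs gives 16q − 10 = −5q − 3 ⇒ q = 1/3.

-14/3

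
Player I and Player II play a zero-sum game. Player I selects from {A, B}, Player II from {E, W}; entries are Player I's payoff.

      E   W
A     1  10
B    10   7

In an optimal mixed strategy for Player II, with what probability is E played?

Row minima: A → 1, B → 7; maximin = 7.
Column maxima: E → 10, W → 10; minimax = 10.
7 ≠ 10, so there is no saddle point; optimal play is mixed.
Let Player I play A with probability p. Expected payoff against E: 1p + 10(1−p) = −9p + 10; against W: 10p + 7(1−p) = 3p + 7.
Setting these equal: −9p + 10 = 3p + 7 ⇒ −12p = -3 ⇒ p = 1/4, and the value is (-9)·(1/4) + 10 = 31/4.
For Player II: with q = P(E), equating A's and B's payoffs gives −9q + 10 = 3q + 7 ⇒ q = 1/4.

1/4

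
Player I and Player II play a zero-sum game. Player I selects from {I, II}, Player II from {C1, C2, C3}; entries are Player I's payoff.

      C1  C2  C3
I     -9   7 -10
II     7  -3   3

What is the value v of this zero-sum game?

-9/23

Row minima: I → -10, II → -3; maximin = -3.
Column maxima: C1 → 7, C2 → 7, C3 → 3; minimax = 3.
-3 ≠ 3, so there is no saddle point; optimal play is mixed.
C1 is strictly dominated by C3 (it gives Player I strictly more in every row), so Player II never plays it.
On the remaining 2×2 (I, II vs C2, C3):
Let Player I play I with probability p. Expected payoff against C2: 7p + (-3)(1−p) = 10p − 3; against C3: (-10)p + 3(1−p) = −13p + 3.
Setting these equal: 10p − 3 = −13p + 3 ⇒ 23p = 6 ⇒ p = 6/23, and the value is (10)·(6/23) − 3 = -9/23.
For Player II: with q = P(C2), equating I's and II's payoffs gives 17q − 10 = −6q + 3 ⇒ q = 13/23.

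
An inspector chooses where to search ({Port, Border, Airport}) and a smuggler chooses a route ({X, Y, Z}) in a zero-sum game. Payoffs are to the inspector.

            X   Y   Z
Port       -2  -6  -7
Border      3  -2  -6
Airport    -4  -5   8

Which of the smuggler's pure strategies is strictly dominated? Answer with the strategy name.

X

Y holds the inspector's payoff strictly below X in every row: -6 < -2, -2 < 3, -5 < -4.
So X is strictly dominated for the smuggler.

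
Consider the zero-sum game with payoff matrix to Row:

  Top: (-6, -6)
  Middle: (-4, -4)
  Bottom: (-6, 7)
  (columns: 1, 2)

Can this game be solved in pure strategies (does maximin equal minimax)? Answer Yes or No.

Row minima: Top → -6, Middle → -4, Bottom → -6; maximin = -4.
Column maxima: 1 → -4, 2 → 7; minimax = -4.
maximin = minimax = -4, so a saddle point exists.

Yes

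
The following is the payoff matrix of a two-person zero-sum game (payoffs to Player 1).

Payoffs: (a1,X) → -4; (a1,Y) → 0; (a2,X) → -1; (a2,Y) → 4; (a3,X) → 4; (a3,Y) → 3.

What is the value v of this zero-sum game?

Row minima: a1 → -4, a2 → -1, a3 → 3; maximin = 3.
Column maxima: X → 4, Y → 4; minimax = 4.
3 ≠ 4, so there is no saddle point; optimal play is mixed.
a1 is strictly dominated by a2, so Player 1 never plays it.
On the remaining 2×2 (a2, a3 vs X, Y):
Let Player 1 play a2 with probability p. Expected payoff against X: (-1)p + 4(1−p) = −5p + 4; against Y: 4p + 3(1−p) = p + 3.
Setting these equal: −5p + 4 = p + 3 ⇒ −6p = -1 ⇒ p = 1/6, and the value is (-5)·(1/6) + 4 = 19/6.
For Player 2: with q = P(X), equating a2's and a3's payoffs gives −5q + 4 = q + 3 ⇒ q = 1/6.

19/6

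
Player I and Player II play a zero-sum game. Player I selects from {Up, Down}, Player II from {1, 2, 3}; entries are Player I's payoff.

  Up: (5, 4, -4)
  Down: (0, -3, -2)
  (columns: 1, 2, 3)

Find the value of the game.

Row minima: Up → -4, Down → -3; maximin = -3.
Column maxima: 1 → 5, 2 → 4, 3 → -2; minimax = -2.
-3 ≠ -2, so there is no saddle point; optimal play is mixed.
1 is strictly dominated by 2 (it gives Player I strictly more in every row), so Player II never plays it.
On the remaining 2×2 (Up, Down vs 2, 3):
Let Player I play Up with probability p. Expected payoff against 2: 4p + (-3)(1−p) = 7p − 3; against 3: (-4)p + (-2)(1−p) = −2p − 2.
Setting these equal: 7p − 3 = −2p − 2 ⇒ 9p = 1 ⇒ p = 1/9, and the value is (7)·(1/9) − 3 = -20/9.
For Player II: with q = P(2), equating Up's and Down's payoffs gives 8q − 4 = −q − 2 ⇒ q = 2/9.

-20/9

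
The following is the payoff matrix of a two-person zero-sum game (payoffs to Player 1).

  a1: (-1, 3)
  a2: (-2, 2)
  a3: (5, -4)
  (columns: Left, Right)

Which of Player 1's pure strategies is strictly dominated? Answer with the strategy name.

a1 gives a strictly higher payoff than a2 against every column: -1 > -2, 3 > 2.
So a2 is strictly dominated and Player 1 never plays it.

a2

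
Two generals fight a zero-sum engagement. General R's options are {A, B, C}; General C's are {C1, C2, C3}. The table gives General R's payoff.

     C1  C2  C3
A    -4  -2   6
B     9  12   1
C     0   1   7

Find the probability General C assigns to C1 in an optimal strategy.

2/5

Row minima: A → -4, B → 1, C → 0; maximin = 1.
Column maxima: C1 → 9, C2 → 12, C3 → 7; minimax = 7.
1 ≠ 7, so there is no saddle point; optimal play is mixed.
A is strictly dominated by C, so General R never plays it.
C2 is strictly dominated by C1 (it gives General R strictly more in every row), so General C never plays it.
On the remaining 2×2 (B, C vs C1, C3):
Let General R play B with probability p. Expected payoff against C1: 9p + 0(1−p) = 9p; against C3: 1p + 7(1−p) = −6p + 7.
Setting these equal: 9p = −6p + 7 ⇒ 15p = 7 ⇒ p = 7/15, and the value is (9)·(7/15) = 21/5.
For General C: with q = P(C1), equating B's and C's payoffs gives 8q + 1 = −7q + 7 ⇒ q = 2/5.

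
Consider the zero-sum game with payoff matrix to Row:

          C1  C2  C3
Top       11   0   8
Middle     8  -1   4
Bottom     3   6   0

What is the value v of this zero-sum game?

Row minima: Top → 0, Middle → -1, Bottom → 0; maximin = 0.
Column maxima: C1 → 11, C2 → 6, C3 → 8; minimax = 6.
0 ≠ 6, so there is no saddle point; optimal play is mixed.
Middle is strictly dominated by Top, so Row never plays it.
C1 is strictly dominated by C3 (it gives Row strictly more in every row), so Column never plays it.
On the remaining 2×2 (Top, Bottom vs C2, C3):
Let Row play Top with probability p. Expected payoff against C2: 0p + 6(1−p) = −6p + 6; against C3: 8p + 0(1−p) = 8p.
Setting these equal: −6p + 6 = 8p ⇒ −14p = -6 ⇒ p = 3/7, and the value is (-6)·(3/7) + 6 = 24/7.
For Column: with q = P(C2), equating Top's and Bottom's payoffs gives −8q + 8 = 6q ⇒ q = 4/7.

24/7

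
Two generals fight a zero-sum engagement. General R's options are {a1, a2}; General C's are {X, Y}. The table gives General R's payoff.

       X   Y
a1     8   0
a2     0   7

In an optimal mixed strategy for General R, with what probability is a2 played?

Row minima: a1 → 0, a2 → 0; maximin = 0.
Column maxima: X → 8, Y → 7; minimax = 7.
0 ≠ 7, so there is no saddle point; optimal play is mixed.
Let General R play a1 with probability p. Expected payoff against X: 8p + 0(1−p) = 8p; against Y: 0p + 7(1−p) = −7p + 7.
Setting these equal: 8p = −7p + 7 ⇒ 15p = 7 ⇒ p = 7/15, and the value is (8)·(7/15) = 56/15.
For General C: with q = P(X), equating a1's and a2's payoffs gives 8q = −7q + 7 ⇒ q = 7/15.

8/15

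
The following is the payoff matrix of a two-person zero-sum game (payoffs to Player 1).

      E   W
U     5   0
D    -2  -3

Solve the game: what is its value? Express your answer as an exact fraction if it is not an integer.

Row minima: U → 0, D → -3; maximin = 0.
Column maxima: E → 5, W → 0; minimax = 0.
Since maximin = minimax = 0, there is a saddle point and the value is 0.

0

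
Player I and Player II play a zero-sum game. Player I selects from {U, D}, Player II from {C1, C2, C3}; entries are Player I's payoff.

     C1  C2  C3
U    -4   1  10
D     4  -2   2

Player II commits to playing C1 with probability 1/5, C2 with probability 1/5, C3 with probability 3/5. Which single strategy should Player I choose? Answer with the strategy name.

U

Expected payoff of U: (1/5)·(-4) + (1/5)·1 + (3/5)·10 = 27/5.
Expected payoff of D: (1/5)·4 + (1/5)·(-2) + (3/5)·2 = 8/5.
The largest is 27/5, so Player I's best response is U.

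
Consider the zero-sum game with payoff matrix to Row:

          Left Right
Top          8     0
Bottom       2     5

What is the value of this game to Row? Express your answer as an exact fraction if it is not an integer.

40/11

Row minima: Top → 0, Bottom → 2; maximin = 2.
Column maxima: Left → 8, Right → 5; minimax = 5.
2 ≠ 5, so there is no saddle point; optimal play is mixed.
Let Row play Top with probability p. Expected payoff against Left: 8p + 2(1−p) = 6p + 2; against Right: 0p + 5(1−p) = −5p + 5.
Setting these equal: 6p + 2 = −5p + 5 ⇒ 11p = 3 ⇒ p = 3/11, and the value is (6)·(3/11) + 2 = 40/11.
For Column: with q = P(Left), equating Top's and Bottom's payoffs gives 8q = −3q + 5 ⇒ q = 5/11.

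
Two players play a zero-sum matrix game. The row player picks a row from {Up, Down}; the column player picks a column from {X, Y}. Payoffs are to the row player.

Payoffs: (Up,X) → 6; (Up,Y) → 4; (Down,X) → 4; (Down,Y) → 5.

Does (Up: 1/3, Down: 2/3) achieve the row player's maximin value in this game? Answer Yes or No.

Against X this mix gives (1/3)·6 + (2/3)·4 = 14/3.
Against Y this mix gives (1/3)·4 + (2/3)·5 = 14/3.
All of the column player's active replies (X, Y) yield 14/3, and no column does worse for the row player. The mix makes the column player indifferent and guarantees 14/3, so it is optimal.

Yes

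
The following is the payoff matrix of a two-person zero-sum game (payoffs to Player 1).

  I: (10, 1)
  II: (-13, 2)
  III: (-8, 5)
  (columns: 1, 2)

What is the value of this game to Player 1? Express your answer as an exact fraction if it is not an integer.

Row minima: I → 1, II → -13, III → -8; maximin = 1.
Column maxima: 1 → 10, 2 → 5; minimax = 5.
1 ≠ 5, so there is no saddle point; optimal play is mixed.
II is strictly dominated by III, so Player 1 never plays it.
On the remaining 2×2 (I, III vs 1, 2):
Let Player 1 play I with probability p. Expected payoff against 1: 10p + (-8)(1−p) = 18p − 8; against 2: 1p + 5(1−p) = −4p + 5.
Setting these equal: 18p − 8 = −4p + 5 ⇒ 22p = 13 ⇒ p = 13/22, and the value is (18)·(13/22) − 8 = 29/11.
For Player 2: with q = P(1), equating I's and III's payoffs gives 9q + 1 = −13q + 5 ⇒ q = 2/11.

29/11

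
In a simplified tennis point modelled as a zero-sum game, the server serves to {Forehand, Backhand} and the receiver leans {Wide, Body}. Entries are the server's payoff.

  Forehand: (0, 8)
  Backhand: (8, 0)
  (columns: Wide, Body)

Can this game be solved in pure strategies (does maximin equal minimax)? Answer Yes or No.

No

Row minima: Forehand → 0, Backhand → 0; maximin = 0.
Column maxima: Wide → 8, Body → 8; minimax = 8.
0 ≠ 8, so no pure-strategy equilibrium exists.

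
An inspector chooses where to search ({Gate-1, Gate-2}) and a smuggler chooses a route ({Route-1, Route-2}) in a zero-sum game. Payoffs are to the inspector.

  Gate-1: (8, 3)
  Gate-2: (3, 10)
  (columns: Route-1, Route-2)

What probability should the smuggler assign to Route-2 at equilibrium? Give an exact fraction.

Row minima: Gate-1 → 3, Gate-2 → 3; maximin = 3.
Column maxima: Route-1 → 8, Route-2 → 10; minimax = 8.
3 ≠ 8, so there is no saddle point; optimal play is mixed.
Let the inspector play Gate-1 with probability p. Expected payoff against Route-1: 8p + 3(1−p) = 5p + 3; against Route-2: 3p + 10(1−p) = −7p + 10.
Setting these equal: 5p + 3 = −7p + 10 ⇒ 12p = 7 ⇒ p = 7/12, and the value is (5)·(7/12) + 3 = 71/12.
For the smuggler: with q = P(Route-1), equating Gate-1's and Gate-2's payoffs gives 5q + 3 = −7q + 10 ⇒ q = 7/12.

5/12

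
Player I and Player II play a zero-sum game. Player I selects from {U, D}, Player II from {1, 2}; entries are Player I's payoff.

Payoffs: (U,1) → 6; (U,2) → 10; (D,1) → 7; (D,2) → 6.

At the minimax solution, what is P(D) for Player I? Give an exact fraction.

Row minima: U → 6, D → 6; maximin = 6.
Column maxima: 1 → 7, 2 → 10; minimax = 7.
6 ≠ 7, so there is no saddle point; optimal play is mixed.
Let Player I play U with probability p. Expected payoff against 1: 6p + 7(1−p) = −p + 7; against 2: 10p + 6(1−p) = 4p + 6.
Setting these equal: −p + 7 = 4p + 6 ⇒ −5p = -1 ⇒ p = 1/5, and the value is (-1)·(1/5) + 7 = 34/5.
For Player II: with q = P(1), equating U's and D's payoffs gives −4q + 10 = q + 6 ⇒ q = 4/5.

4/5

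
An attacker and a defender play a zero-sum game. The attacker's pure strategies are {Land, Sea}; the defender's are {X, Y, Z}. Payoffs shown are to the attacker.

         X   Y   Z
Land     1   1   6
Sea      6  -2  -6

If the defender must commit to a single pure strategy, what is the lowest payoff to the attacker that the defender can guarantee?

1

Column maxima: X → 6, Y → 1, Z → 6.
The smallest of these is 1.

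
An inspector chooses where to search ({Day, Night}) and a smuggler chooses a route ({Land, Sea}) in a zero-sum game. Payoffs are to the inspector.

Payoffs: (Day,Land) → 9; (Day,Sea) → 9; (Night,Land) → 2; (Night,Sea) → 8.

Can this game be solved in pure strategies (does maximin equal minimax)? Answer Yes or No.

Row minima: Day → 9, Night → 2; maximin = 9.
Column maxima: Land → 9, Sea → 9; minimax = 9.
maximin = minimax = 9, so a saddle point exists.

Yes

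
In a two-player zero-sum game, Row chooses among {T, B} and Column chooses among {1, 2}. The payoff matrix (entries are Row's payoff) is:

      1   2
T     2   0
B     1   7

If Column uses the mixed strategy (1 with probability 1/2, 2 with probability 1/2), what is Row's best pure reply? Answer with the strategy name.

B

Expected payoff of T: (1/2)·2 + (1/2)·0 = 1.
Expected payoff of B: (1/2)·1 + (1/2)·7 = 4.
The largest is 4, so Row's best response is B.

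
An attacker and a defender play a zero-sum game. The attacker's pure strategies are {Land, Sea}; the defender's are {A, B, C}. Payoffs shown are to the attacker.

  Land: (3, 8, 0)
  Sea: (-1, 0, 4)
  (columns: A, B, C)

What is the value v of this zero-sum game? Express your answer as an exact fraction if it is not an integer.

Row minima: Land → 0, Sea → -1; maximin = 0.
Column maxima: A → 3, B → 8, C → 4; minimax = 3.
0 ≠ 3, so there is no saddle point; optimal play is mixed.
B is strictly dominated by A (it gives the attacker strictly more in every row), so the defender never plays it.
On the remaining 2×2 (Land, Sea vs A, C):
Let the attacker play Land with probability p. Expected payoff against A: 3p + (-1)(1−p) = 4p − 1; against C: 0p + 4(1−p) = −4p + 4.
Setting these equal: 4p − 1 = −4p + 4 ⇒ 8p = 5 ⇒ p = 5/8, and the value is (4)·(5/8) − 1 = 3/2.
For the defender: with q = P(A), equating Land's and Sea's payoffs gives 3q = −5q + 4 ⇒ q = 1/2.

3/2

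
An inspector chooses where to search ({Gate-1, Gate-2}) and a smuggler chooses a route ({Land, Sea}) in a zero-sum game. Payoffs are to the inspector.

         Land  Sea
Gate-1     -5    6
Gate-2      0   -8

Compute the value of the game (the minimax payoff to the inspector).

Row minima: Gate-1 → -5, Gate-2 → -8; maximin = -5.
Column maxima: Land → 0, Sea → 6; minimax = 0.
-5 ≠ 0, so there is no saddle point; optimal play is mixed.
Let the inspector play Gate-1 with probability p. Expected payoff against Land: (-5)p + 0(1−p) = −5p; against Sea: 6p + (-8)(1−p) = 14p − 8.
Setting these equal: −5p = 14p − 8 ⇒ −19p = -8 ⇒ p = 8/19, and the value is (-5)·(8/19) = -40/19.
For the smuggler: with q = P(Land), equating Gate-1's and Gate-2's payoffs gives −11q + 6 = 8q − 8 ⇒ q = 14/19.

-40/19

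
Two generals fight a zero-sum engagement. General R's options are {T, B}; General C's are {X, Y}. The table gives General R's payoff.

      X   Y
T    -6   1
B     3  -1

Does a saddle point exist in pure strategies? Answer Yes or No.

Row minima: T → -6, B → -1; maximin = -1.
Column maxima: X → 3, Y → 1; minimax = 1.
-1 ≠ 1, so no pure-strategy equilibrium exists.

No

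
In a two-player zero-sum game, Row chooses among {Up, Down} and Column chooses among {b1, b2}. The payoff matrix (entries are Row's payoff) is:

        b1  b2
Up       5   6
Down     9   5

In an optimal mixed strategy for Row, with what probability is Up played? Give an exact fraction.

Row minima: Up → 5, Down → 5; maximin = 5.
Column maxima: b1 → 9, b2 → 6; minimax = 6.
5 ≠ 6, so there is no saddle point; optimal play is mixed.
Let Row play Up with probability p. Expected payoff against b1: 5p + 9(1−p) = −4p + 9; against b2: 6p + 5(1−p) = p + 5.
Setting these equal: −4p + 9 = p + 5 ⇒ −5p = -4 ⇒ p = 4/5, and the value is (-4)·(4/5) + 9 = 29/5.
For Column: with q = P(b1), equating Up's and Down's payoffs gives −q + 6 = 4q + 5 ⇒ q = 1/5.

4/5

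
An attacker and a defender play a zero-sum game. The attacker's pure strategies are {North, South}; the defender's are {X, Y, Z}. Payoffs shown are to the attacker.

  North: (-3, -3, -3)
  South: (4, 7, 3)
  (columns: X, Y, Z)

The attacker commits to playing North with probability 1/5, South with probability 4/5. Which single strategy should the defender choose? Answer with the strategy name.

Z

If the defender plays X, the attacker's expected payoff is (1/5)·(-3) + (4/5)·4 = 13/5.
If the defender plays Y, the attacker's expected payoff is (1/5)·(-3) + (4/5)·7 = 5.
If the defender plays Z, the attacker's expected payoff is (1/5)·(-3) + (4/5)·3 = 9/5.
The defender minimizes the attacker's payoff; the smallest is 9/5, so the best response is Z.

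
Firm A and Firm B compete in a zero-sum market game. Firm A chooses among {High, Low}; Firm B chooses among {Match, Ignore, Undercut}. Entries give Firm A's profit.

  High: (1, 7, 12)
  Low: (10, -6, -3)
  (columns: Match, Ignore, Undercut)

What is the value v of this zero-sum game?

Row minima: High → 1, Low → -6; maximin = 1.
Column maxima: Match → 10, Ignore → 7, Undercut → 12; minimax = 7.
1 ≠ 7, so there is no saddle point; optimal play is mixed.
Undercut is strictly dominated by Ignore (it gives Firm A strictly more in every row), so Firm B never plays it.
On the remaining 2×2 (High, Low vs Match, Ignore):
Let Firm A play High with probability p. Expected payoff against Match: 1p + 10(1−p) = −9p + 10; against Ignore: 7p + (-6)(1−p) = 13p − 6.
Setting these equal: −9p + 10 = 13p − 6 ⇒ −22p = -16 ⇒ p = 8/11, and the value is (-9)·(8/11) + 10 = 38/11.
For Firm B: with q = P(Match), equating High's and Low's payoffs gives −6q + 7 = 16q − 6 ⇒ q = 13/22.

38/11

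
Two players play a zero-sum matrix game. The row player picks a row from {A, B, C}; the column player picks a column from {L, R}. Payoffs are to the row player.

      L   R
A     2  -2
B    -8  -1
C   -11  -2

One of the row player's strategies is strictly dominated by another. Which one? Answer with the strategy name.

B gives a strictly higher payoff than C against every column: -8 > -11, -1 > -2.
So C is strictly dominated and the row player never plays it.

C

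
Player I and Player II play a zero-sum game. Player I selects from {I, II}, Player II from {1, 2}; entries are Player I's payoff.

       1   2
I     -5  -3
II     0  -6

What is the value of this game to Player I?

Row minima: I → -5, II → -6; maximin = -5.
Column maxima: 1 → 0, 2 → -3; minimax = -3.
-5 ≠ -3, so there is no saddle point; optimal play is mixed.
Let Player I play I with probability p. Expected payoff against 1: (-5)p + 0(1−p) = −5p; against 2: (-3)p + (-6)(1−p) = 3p − 6.
Setting these equal: −5p = 3p − 6 ⇒ −8p = -6 ⇒ p = 3/4, and the value is (-5)·(3/4) = -15/4.
For Player II: with q = P(1), equating I's and II's payoffs gives −2q − 3 = 6q − 6 ⇒ q = 3/8.

-15/4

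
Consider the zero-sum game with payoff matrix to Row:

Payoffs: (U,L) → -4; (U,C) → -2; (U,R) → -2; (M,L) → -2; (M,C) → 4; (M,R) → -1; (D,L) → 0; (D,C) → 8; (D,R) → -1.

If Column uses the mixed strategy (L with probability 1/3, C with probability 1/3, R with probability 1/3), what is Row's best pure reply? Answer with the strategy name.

Expected payoff of U: (1/3)·(-4) + (1/3)·(-2) + (1/3)·(-2) = -8/3.
Expected payoff of M: (1/3)·(-2) + (1/3)·4 + (1/3)·(-1) = 1/3.
Expected payoff of D: (1/3)·0 + (1/3)·8 + (1/3)·(-1) = 7/3.
The largest is 7/3, so Row's best response is D.

D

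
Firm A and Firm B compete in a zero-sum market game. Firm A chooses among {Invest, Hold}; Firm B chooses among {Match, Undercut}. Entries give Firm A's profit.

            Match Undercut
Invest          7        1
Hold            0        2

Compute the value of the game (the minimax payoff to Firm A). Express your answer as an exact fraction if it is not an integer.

7/4

Row minima: Invest → 1, Hold → 0; maximin = 1.
Column maxima: Match → 7, Undercut → 2; minimax = 2.
1 ≠ 2, so there is no saddle point; optimal play is mixed.
Let Firm A play Invest with probability p. Expected payoff against Match: 7p + 0(1−p) = 7p; against Undercut: 1p + 2(1−p) = −p + 2.
Setting these equal: 7p = −p + 2 ⇒ 8p = 2 ⇒ p = 1/4, and the value is (7)·(1/4) = 7/4.
For Firm B: with q = P(Match), equating Invest's and Hold's payoffs gives 6q + 1 = −2q + 2 ⇒ q = 1/8.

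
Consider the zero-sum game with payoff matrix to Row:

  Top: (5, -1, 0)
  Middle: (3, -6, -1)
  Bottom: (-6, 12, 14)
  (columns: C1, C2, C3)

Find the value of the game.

9/4

Row minima: Top → -1, Middle → -6, Bottom → -6; maximin = -1.
Column maxima: C1 → 5, C2 → 12, C3 → 14; minimax = 5.
-1 ≠ 5, so there is no saddle point; optimal play is mixed.
Middle is strictly dominated by Top, so Row never plays it.
C3 is strictly dominated by C2 (it gives Row strictly more in every row), so Column never plays it.
On the remaining 2×2 (Top, Bottom vs C1, C2):
Let Row play Top with probability p. Expected payoff against C1: 5p + (-6)(1−p) = 11p − 6; against C2: (-1)p + 12(1−p) = −13p + 12.
Setting these equal: 11p − 6 = −13p + 12 ⇒ 24p = 18 ⇒ p = 3/4, and the value is (11)·(3/4) − 6 = 9/4.
For Column: with q = P(C1), equating Top's and Bottom's payoffs gives 6q − 1 = −18q + 12 ⇒ q = 13/24.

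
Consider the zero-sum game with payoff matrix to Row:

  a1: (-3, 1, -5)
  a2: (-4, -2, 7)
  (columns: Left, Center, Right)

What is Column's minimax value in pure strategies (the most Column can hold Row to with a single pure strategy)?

-3

Column maxima: Left → -3, Center → 1, Right → 7.
The smallest of these is -3.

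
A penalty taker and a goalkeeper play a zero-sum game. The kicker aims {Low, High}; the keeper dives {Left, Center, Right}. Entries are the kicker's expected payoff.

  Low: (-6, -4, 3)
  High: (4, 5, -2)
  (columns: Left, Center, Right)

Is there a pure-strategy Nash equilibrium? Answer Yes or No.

No

Row minima: Low → -6, High → -2; maximin = -2.
Column maxima: Left → 4, Center → 5, Right → 3; minimax = 3.
-2 ≠ 3, so no pure-strategy equilibrium exists.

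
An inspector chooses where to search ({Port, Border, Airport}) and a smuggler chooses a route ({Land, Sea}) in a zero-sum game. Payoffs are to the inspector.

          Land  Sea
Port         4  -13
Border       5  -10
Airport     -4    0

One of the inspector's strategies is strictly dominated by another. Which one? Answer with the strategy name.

Border gives a strictly higher payoff than Port against every column: 5 > 4, -10 > -13.
So Port is strictly dominated and the inspector never plays it.

Port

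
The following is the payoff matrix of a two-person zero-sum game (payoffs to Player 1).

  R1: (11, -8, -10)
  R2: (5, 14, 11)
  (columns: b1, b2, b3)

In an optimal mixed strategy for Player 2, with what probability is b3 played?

2/9

Row minima: R1 → -10, R2 → 5; maximin = 5.
Column maxima: b1 → 11, b2 → 14, b3 → 11; minimax = 11.
5 ≠ 11, so there is no saddle point; optimal play is mixed.
b2 is strictly dominated by b3 (it gives Player 1 strictly more in every row), so Player 2 never plays it.
On the remaining 2×2 (R1, R2 vs b1, b3):
Let Player 1 play R1 with probability p. Expected payoff against b1: 11p + 5(1−p) = 6p + 5; against b3: (-10)p + 11(1−p) = −21p + 11.
Setting these equal: 6p + 5 = −21p + 11 ⇒ 27p = 6 ⇒ p = 2/9, and the value is (6)·(2/9) + 5 = 19/3.
For Player 2: with q = P(b1), equating R1's and R2's payoffs gives 21q − 10 = −6q + 11 ⇒ q = 7/9.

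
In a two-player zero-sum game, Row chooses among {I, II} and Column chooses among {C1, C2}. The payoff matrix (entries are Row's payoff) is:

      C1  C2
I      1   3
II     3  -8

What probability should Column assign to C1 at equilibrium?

Row minima: I → 1, II → -8; maximin = 1.
Column maxima: C1 → 3, C2 → 3; minimax = 3.
1 ≠ 3, so there is no saddle point; optimal play is mixed.
Let Row play I with probability p. Expected payoff against C1: 1p + 3(1−p) = −2p + 3; against C2: 3p + (-8)(1−p) = 11p − 8.
Setting these equal: −2p + 3 = 11p − 8 ⇒ −13p = -11 ⇒ p = 11/13, and the value is (-2)·(11/13) + 3 = 17/13.
For Column: with q = P(C1), equating I's and II's payoffs gives −2q + 3 = 11q − 8 ⇒ q = 11/13.

11/13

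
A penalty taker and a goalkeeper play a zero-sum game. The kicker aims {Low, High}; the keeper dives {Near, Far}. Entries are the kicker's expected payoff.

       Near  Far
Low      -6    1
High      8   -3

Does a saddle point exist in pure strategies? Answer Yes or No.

No

Row minima: Low → -6, High → -3; maximin = -3.
Column maxima: Near → 8, Far → 1; minimax = 1.
-3 ≠ 1, so no pure-strategy equilibrium exists.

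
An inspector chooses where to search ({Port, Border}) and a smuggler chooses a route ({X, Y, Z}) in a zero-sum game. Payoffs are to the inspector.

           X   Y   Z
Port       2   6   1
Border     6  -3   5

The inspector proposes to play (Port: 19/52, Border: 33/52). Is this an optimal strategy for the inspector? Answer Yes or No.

Against X this mix gives (19/52)·2 + (33/52)·6 = 59/13.
Against Y this mix gives (19/52)·6 + (33/52)·(-3) = 15/52.
Against Z this mix gives (19/52)·1 + (33/52)·5 = 46/13.
The smuggler will play Y, holding the inspector to 15/52. Shifting weight toward the row that does better against Y would raise this floor (the equalizing mix achieves 33/13 against both Y and Z), so the proposed strategy is not optimal.

No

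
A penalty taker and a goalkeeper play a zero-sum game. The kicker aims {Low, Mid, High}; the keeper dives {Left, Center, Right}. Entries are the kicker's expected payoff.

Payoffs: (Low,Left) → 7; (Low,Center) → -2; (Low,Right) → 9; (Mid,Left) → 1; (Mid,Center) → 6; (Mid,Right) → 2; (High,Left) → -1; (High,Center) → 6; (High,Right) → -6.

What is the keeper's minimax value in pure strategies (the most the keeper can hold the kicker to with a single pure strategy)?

Column maxima: Left → 7, Center → 6, Right → 9.
The smallest of these is 6.

6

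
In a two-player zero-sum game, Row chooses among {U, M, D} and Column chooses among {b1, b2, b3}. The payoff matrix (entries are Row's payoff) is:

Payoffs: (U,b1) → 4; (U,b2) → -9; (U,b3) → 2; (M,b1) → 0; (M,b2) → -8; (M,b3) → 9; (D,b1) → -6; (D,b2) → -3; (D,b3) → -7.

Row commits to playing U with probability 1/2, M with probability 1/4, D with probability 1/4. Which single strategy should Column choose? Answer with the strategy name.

b2

If Column plays b1, Row's expected payoff is (1/2)·4 + (1/4)·0 + (1/4)·(-6) = 1/2.
If Column plays b2, Row's expected payoff is (1/2)·(-9) + (1/4)·(-8) + (1/4)·(-3) = -29/4.
If Column plays b3, Row's expected payoff is (1/2)·2 + (1/4)·9 + (1/4)·(-7) = 3/2.
Column minimizes Row's payoff; the smallest is -29/4, so the best response is b2.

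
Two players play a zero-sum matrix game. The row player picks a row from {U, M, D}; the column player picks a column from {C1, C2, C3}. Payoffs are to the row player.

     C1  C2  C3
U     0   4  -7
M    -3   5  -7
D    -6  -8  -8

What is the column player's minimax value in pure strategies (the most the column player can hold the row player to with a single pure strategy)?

-7

Column maxima: C1 → 0, C2 → 5, C3 → -7.
The smallest of these is -7.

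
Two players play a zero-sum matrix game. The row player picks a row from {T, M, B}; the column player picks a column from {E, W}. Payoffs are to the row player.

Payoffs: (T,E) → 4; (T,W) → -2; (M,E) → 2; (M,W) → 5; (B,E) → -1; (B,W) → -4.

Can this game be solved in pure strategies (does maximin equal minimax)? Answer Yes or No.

Row minima: T → -2, M → 2, B → -4; maximin = 2.
Column maxima: E → 4, W → 5; minimax = 4.
2 ≠ 4, so no pure-strategy equilibrium exists.

No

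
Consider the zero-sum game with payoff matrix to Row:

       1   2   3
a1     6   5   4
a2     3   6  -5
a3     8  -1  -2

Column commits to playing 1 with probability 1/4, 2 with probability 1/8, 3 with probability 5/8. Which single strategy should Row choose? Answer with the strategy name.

Expected payoff of a1: (1/4)·6 + (1/8)·5 + (5/8)·4 = 37/8.
Expected payoff of a2: (1/4)·3 + (1/8)·6 + (5/8)·(-5) = -13/8.
Expected payoff of a3: (1/4)·8 + (1/8)·(-1) + (5/8)·(-2) = 5/8.
The largest is 37/8, so Row's best response is a1.

a1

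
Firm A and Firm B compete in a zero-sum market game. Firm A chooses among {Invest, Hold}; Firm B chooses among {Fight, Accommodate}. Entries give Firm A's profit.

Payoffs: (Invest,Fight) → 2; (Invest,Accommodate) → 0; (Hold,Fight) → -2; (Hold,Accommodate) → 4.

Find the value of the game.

Row minima: Invest → 0, Hold → -2; maximin = 0.
Column maxima: Fight → 2, Accommodate → 4; minimax = 2.
0 ≠ 2, so there is no saddle point; optimal play is mixed.
Let Firm A play Invest with probability p. Expected payoff against Fight: 2p + (-2)(1−p) = 4p − 2; against Accommodate: 0p + 4(1−p) = −4p + 4.
Setting these equal: 4p − 2 = −4p + 4 ⇒ 8p = 6 ⇒ p = 3/4, and the value is (4)·(3/4) − 2 = 1.
For Firm B: with q = P(Fight), equating Invest's and Hold's payoffs gives 2q = −6q + 4 ⇒ q = 1/2.

1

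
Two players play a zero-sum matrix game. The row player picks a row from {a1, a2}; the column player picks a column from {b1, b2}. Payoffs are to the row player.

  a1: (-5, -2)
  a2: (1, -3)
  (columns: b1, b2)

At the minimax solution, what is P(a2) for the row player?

Row minima: a1 → -5, a2 → -3; maximin = -3.
Column maxima: b1 → 1, b2 → -2; minimax = -2.
-3 ≠ -2, so there is no saddle point; optimal play is mixed.
Let the row player play a1 with probability p. Expected payoff against b1: (-5)p + 1(1−p) = −6p + 1; against b2: (-2)p + (-3)(1−p) = p − 3.
Setting these equal: −6p + 1 = p − 3 ⇒ −7p = -4 ⇒ p = 4/7, and the value is (-6)·(4/7) + 1 = -17/7.
For the column player: with q = P(b1), equating a1's and a2's payoffs gives −3q − 2 = 4q − 3 ⇒ q = 1/7.

3/7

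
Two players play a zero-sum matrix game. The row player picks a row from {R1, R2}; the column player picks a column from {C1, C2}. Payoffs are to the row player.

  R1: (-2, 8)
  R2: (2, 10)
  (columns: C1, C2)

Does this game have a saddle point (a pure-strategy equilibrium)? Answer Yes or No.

Yes

Row minima: R1 → -2, R2 → 2; maximin = 2.
Column maxima: C1 → 2, C2 → 10; minimax = 2.
maximin = minimax = 2, so a saddle point exists.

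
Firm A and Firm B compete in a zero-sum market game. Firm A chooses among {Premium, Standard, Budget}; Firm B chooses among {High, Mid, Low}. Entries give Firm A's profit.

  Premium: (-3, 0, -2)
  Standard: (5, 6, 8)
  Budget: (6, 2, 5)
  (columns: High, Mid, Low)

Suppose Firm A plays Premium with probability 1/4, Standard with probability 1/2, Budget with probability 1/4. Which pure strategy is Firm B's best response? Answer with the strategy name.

If Firm B plays High, Firm A's expected payoff is (1/4)·(-3) + (1/2)·5 + (1/4)·6 = 13/4.
If Firm B plays Mid, Firm A's expected payoff is (1/4)·0 + (1/2)·6 + (1/4)·2 = 7/2.
If Firm B plays Low, Firm A's expected payoff is (1/4)·(-2) + (1/2)·8 + (1/4)·5 = 19/4.
Firm B minimizes Firm A's payoff; the smallest is 13/4, so the best response is High.

High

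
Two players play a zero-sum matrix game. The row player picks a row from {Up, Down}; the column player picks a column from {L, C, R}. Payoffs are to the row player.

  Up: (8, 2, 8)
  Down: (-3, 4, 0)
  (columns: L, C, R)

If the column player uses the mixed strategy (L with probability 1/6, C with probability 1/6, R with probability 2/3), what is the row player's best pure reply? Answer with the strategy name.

Expected payoff of Up: (1/6)·8 + (1/6)·2 + (2/3)·8 = 7.
Expected payoff of Down: (1/6)·(-3) + (1/6)·4 + (2/3)·0 = 1/6.
The largest is 7, so the row player's best response is Up.

Up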